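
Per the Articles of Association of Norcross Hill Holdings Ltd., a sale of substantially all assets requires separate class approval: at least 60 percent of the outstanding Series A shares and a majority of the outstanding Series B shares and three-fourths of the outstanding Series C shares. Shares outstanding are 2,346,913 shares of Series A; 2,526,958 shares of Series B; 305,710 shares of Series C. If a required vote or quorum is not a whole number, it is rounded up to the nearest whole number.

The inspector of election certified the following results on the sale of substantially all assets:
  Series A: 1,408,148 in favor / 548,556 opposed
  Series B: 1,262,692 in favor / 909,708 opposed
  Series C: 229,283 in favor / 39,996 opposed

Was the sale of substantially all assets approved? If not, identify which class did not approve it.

Not approved — the Series B shares did not give the required vote.

Series A: 3/5 of 2346913 = 1408147.80, rounded up to 1408148; 1,408,148 required, 1,408,148 in favor — approved.
Series B: a majority of 2526958 is 1263480; 1,263,480 required, 1,262,692 in favor — not approved.
Series C: 3/4 of 305710 = 229282.50, rounded up to 229283; 229,283 required, 229,283 in favor — approved.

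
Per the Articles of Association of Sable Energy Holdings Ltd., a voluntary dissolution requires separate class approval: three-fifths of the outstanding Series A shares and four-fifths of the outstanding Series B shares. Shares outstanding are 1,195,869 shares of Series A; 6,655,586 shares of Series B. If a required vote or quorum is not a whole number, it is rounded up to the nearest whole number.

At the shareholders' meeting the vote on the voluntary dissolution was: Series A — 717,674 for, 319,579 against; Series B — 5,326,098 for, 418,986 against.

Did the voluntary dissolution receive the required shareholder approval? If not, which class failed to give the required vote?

Approved — every class gave the required vote.

Series A: 3/5 of 1195869 = 717521.40, rounded up to 717522; 717,522 required, 717,674 in favor — approved.
Series B: 4/5 of 6655586 = 5324468.80, rounded up to 5324469; 5,324,469 required, 5,326,098 in favor — approved.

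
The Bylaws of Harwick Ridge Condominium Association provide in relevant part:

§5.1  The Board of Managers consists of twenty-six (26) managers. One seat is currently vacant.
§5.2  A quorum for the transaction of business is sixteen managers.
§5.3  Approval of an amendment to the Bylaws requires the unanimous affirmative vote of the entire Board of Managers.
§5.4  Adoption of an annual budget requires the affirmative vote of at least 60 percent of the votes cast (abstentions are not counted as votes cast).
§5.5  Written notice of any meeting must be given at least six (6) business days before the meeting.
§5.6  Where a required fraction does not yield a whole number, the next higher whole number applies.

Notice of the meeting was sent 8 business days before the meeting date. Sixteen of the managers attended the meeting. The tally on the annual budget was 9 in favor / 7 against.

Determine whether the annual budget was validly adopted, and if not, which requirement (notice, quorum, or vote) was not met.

Invalid — vote requirement not satisfied.

Notice: 8 business days given; 6 required (8 ≥ 6). Satisfied.
Quorum: 16 present; quorum is 16. Satisfied.
Vote: the annual budget requires three-fifths of the votes cast (16). 3/5 of 16 = 9.60, rounded up to 10, so 10 affirmative votes are needed; 9 voted in favor. Not satisfied.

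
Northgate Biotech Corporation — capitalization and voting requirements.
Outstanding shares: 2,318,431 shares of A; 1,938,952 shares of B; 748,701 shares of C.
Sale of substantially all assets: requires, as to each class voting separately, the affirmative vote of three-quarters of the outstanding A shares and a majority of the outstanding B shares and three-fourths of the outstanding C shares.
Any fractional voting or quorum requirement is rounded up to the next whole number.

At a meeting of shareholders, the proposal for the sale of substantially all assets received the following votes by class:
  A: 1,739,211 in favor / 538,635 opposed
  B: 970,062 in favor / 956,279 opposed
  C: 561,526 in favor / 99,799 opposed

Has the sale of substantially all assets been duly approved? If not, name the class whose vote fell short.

Approved — every class gave the required vote.

A: 3/4 of 2318431 = 1738823.25, rounded up to 1738824; 1,738,824 required, 1,739,211 in favor — approved.
B: a majority of 1938952 is 969477; 969,477 required, 970,062 in favor — approved.
C: 3/4 of 748701 = 561525.75, rounded up to 561526; 561,526 required, 561,526 in favor — approved.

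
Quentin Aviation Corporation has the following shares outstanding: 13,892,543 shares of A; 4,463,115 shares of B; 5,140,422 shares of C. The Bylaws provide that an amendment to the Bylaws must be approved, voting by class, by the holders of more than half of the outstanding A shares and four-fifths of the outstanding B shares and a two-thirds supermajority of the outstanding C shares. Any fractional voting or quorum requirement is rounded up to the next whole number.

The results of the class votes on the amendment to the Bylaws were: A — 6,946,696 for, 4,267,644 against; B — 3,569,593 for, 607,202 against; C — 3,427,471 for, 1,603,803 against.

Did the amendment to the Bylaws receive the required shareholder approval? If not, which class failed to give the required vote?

A: a majority of 13892543 is 6946272; 6,946,272 required, 6,946,696 in favor — approved.
B: 4/5 of 4463115 = 3570492; 3,570,492 required, 3,569,593 in favor — not approved.
C: 2/3 of 5140422 = 3426948; 3,426,948 required, 3,427,471 in favor — approved.

Not approved — the B shares did not give the required vote.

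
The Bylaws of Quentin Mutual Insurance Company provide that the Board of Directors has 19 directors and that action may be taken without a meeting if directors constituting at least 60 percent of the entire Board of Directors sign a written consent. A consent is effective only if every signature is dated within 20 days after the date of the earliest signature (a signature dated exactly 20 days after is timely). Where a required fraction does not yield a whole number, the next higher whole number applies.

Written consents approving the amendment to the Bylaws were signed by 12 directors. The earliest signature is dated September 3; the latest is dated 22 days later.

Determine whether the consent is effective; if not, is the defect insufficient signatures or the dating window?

Signatures required: at least 60 percent of 19 — 3/5 of 19 = 11.40, rounded up to 12, so 12 needed; 12 signed. Sufficient.
Dating window: the latest signature is 22 days after the earliest; the limit is 20 days. Outside the window.

Not effective — dating-window requirement not satisfied.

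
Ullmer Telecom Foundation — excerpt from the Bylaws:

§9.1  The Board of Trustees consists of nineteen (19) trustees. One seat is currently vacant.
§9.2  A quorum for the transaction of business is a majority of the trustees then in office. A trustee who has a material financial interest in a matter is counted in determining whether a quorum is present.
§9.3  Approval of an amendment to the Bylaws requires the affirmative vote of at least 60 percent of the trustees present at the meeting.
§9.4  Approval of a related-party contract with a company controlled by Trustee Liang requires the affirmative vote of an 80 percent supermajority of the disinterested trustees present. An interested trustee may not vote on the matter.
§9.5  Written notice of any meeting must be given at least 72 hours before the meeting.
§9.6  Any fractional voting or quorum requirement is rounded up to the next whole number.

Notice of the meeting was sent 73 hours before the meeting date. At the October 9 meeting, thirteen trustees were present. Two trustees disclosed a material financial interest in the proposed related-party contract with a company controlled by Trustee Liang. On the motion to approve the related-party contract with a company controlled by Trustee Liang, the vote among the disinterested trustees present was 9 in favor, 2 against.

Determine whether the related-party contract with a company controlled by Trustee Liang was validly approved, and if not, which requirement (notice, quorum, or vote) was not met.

Notice: 73 hours given; 72 required (73 ≥ 72). Satisfied.
Quorum: 13 present (interested trustees count toward quorum); quorum is 10. Satisfied.
Vote: the related-party contract with a company controlled by Trustee Liang requires four-fifths of the disinterested trustees present (13 − 2 = 11). 4/5 of 11 = 8.80, rounded up to 9, so 9 affirmative votes are needed; 9 voted in favor. Satisfied.

Valid — all requirements satisfied.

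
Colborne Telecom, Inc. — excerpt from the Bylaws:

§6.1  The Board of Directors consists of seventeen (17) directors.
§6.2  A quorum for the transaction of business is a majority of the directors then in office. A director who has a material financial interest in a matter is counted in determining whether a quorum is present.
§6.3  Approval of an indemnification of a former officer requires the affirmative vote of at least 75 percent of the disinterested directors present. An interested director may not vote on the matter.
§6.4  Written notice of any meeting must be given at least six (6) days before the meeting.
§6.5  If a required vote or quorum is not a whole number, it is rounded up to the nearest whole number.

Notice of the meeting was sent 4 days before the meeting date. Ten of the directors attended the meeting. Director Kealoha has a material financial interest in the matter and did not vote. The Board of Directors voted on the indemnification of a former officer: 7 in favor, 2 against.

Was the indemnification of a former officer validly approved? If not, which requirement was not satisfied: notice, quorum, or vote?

Invalid — notice requirement not satisfied.

Notice: 4 days given; 6 required (4 < 6). Not satisfied.
Quorum: 10 present (interested directors count toward quorum); quorum is 9. Satisfied.
Vote: the indemnification of a former officer requires three-fourths of the disinterested directors present (10 − 1 = 9). 3/4 of 9 = 6.75, rounded up to 7, so 7 affirmative votes are needed; 7 voted in favor. Satisfied.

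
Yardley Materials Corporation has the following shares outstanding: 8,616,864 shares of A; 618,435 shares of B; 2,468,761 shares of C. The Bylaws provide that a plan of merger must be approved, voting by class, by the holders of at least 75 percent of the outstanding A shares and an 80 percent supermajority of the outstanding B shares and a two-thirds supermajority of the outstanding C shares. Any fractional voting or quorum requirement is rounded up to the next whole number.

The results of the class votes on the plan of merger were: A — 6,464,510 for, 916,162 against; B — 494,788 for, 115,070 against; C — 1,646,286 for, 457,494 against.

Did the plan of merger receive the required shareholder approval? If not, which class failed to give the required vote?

Approved — every class gave the required vote.

A: 3/4 of 8616864 = 6462648; 6,462,648 required, 6,464,510 in favor — approved.
B: 4/5 of 618435 = 494748; 494,748 required, 494,788 in favor — approved.
C: 2/3 of 2468761 = 1645840.67, rounded up to 1645841; 1,645,841 required, 1,646,286 in favor — approved.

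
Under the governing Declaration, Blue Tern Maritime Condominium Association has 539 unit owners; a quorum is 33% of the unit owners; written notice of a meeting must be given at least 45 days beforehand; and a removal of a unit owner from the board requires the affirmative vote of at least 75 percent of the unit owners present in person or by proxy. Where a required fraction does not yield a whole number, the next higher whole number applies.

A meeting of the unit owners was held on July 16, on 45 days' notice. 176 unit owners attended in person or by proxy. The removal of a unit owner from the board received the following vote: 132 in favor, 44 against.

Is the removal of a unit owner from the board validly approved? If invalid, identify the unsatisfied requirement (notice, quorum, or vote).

Invalid — quorum requirement not satisfied.

Notice: 45 days given; 45 required. Satisfied.
Quorum: 33% of 539 = 177.87, rounded up to 178; 176 present. Not satisfied.
Vote: requires three-fourths of those present (176); 3/4 of 176 = 132, so 132 needed; 132 in favor. Satisfied.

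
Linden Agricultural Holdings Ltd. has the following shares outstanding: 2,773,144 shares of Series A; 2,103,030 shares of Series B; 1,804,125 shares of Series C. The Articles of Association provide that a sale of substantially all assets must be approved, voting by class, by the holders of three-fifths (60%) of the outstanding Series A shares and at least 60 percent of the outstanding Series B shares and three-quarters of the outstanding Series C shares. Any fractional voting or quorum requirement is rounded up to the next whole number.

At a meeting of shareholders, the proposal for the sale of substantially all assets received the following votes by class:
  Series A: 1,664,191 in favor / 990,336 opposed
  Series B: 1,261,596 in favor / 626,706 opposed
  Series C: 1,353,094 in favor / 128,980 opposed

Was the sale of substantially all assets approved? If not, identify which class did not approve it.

Series A: 3/5 of 2773144 = 1663886.40, rounded up to 1663887; 1,663,887 required, 1,664,191 in favor — approved.
Series B: 3/5 of 2103030 = 1261818; 1,261,818 required, 1,261,596 in favor — not approved.
Series C: 3/4 of 1804125 = 1353093.75, rounded up to 1353094; 1,353,094 required, 1,353,094 in favor — approved.

Not approved — the Series B shares did not give the required vote.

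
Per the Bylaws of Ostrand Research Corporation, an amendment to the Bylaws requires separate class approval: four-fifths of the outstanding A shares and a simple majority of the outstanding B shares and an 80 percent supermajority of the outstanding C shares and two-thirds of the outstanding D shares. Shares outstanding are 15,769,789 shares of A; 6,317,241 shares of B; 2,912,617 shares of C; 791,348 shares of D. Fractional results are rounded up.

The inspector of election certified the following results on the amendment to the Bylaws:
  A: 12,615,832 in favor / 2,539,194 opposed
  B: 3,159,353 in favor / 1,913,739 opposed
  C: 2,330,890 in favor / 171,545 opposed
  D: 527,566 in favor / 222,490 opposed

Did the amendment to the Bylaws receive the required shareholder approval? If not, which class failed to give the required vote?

Approved — every class gave the required vote.

A: 4/5 of 15769789 = 12615831.20, rounded up to 12615832; 12,615,832 required, 12,615,832 in favor — approved.
B: a majority of 6317241 is 3158621; 3,158,621 required, 3,159,353 in favor — approved.
C: 4/5 of 2912617 = 2330093.60, rounded up to 2330094; 2,330,094 required, 2,330,890 in favor — approved.
D: 2/3 of 791348 = 527565.33, rounded up to 527566; 527,566 required, 527,566 in favor — approved.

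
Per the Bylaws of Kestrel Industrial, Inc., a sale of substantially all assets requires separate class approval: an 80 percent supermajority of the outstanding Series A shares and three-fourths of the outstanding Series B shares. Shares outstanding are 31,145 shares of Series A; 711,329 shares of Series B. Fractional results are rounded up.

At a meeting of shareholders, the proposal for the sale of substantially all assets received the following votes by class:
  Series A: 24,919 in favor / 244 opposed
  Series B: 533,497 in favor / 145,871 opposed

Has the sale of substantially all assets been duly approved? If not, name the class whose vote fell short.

Approved — every class gave the required vote.

Series A: 4/5 of 31145 = 24916; 24,916 required, 24,919 in favor — approved.
Series B: 3/4 of 711329 = 533496.75, rounded up to 533497; 533,497 required, 533,497 in favor — approved.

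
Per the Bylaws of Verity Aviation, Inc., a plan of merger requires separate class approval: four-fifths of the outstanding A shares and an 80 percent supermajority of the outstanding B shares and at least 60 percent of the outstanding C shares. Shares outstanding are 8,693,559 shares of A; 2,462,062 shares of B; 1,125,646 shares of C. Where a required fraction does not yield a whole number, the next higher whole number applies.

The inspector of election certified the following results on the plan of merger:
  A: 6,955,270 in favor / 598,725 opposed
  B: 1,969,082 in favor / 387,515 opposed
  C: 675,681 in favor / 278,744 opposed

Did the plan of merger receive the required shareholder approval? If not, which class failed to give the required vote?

Not approved — the B shares did not give the required vote.

A: 4/5 of 8693559 = 6954847.20, rounded up to 6954848; 6,954,848 required, 6,955,270 in favor — approved.
B: 4/5 of 2462062 = 1969649.60, rounded up to 1969650; 1,969,650 required, 1,969,082 in favor — not approved.
C: 3/5 of 1125646 = 675387.60, rounded up to 675388; 675,388 required, 675,681 in favor — approved.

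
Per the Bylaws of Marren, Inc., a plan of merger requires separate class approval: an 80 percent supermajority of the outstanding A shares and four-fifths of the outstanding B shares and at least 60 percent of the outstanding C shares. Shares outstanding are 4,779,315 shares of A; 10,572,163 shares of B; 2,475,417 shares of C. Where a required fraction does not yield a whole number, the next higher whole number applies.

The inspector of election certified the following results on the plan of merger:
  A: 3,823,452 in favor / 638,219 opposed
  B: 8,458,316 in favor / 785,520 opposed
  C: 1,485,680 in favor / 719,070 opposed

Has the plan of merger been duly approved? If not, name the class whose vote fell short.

Approved — every class gave the required vote.

A: 4/5 of 4779315 = 3823452; 3,823,452 required, 3,823,452 in favor — approved.
B: 4/5 of 10572163 = 8457730.40, rounded up to 8457731; 8,457,731 required, 8,458,316 in favor — approved.
C: 3/5 of 2475417 = 1485250.20, rounded up to 1485251; 1,485,251 required, 1,485,680 in favor — approved.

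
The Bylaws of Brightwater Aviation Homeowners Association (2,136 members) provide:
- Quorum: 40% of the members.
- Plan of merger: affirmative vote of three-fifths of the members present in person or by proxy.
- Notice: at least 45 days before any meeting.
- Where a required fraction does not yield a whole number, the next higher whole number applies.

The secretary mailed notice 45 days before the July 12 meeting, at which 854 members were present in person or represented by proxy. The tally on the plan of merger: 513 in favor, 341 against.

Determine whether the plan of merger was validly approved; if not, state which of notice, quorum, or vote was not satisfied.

Invalid — quorum requirement not satisfied.

Notice: 45 days given; 45 required. Satisfied.
Quorum: 40% of 2,136 = 854.40, rounded up to 855; 854 present. Not satisfied.
Vote: requires three-fifths of those present (854); 3/5 of 854 = 512.40, rounded up to 513, so 513 needed; 513 in favor. Satisfied.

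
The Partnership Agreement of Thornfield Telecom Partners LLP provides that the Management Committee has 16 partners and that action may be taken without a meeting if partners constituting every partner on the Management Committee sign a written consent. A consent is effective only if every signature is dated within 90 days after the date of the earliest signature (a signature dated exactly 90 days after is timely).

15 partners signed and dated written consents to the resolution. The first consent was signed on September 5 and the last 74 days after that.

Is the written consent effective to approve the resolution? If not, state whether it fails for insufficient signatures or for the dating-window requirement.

Signatures required: the unanimous vote of 16 — unanimous means all 16, so 16 needed; 15 signed. Insufficient.
Dating window: the latest signature is 74 days after the earliest; the limit is 90 days. Within the window.

Not effective — insufficient signatures.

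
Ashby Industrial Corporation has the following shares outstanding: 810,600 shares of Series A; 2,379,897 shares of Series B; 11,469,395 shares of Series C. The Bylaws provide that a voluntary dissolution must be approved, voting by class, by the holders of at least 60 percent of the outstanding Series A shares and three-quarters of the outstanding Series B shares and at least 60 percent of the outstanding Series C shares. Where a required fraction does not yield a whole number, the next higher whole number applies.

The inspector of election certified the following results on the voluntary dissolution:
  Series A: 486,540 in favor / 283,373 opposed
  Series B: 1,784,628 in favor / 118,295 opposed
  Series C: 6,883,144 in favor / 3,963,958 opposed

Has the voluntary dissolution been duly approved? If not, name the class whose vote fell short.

Not approved — the Series B shares did not give the required vote.

Series A: 3/5 of 810600 = 486360; 486,360 required, 486,540 in favor — approved.
Series B: 3/4 of 2379897 = 1784922.75, rounded up to 1784923; 1,784,923 required, 1,784,628 in favor — not approved.
Series C: 3/5 of 11469395 = 6881637; 6,881,637 required, 6,883,144 in favor — approved.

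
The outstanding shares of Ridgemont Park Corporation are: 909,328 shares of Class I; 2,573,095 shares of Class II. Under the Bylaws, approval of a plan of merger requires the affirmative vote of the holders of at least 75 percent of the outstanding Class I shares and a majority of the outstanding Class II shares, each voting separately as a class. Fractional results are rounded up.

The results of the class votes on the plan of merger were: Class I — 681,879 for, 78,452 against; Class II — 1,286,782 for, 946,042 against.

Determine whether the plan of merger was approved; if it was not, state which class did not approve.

Not approved — the Class I shares did not give the required vote.

Class I: 3/4 of 909328 = 681996; 681,996 required, 681,879 in favor — not approved.
Class II: a majority of 2573095 is 1286548; 1,286,548 required, 1,286,782 in favor — approved.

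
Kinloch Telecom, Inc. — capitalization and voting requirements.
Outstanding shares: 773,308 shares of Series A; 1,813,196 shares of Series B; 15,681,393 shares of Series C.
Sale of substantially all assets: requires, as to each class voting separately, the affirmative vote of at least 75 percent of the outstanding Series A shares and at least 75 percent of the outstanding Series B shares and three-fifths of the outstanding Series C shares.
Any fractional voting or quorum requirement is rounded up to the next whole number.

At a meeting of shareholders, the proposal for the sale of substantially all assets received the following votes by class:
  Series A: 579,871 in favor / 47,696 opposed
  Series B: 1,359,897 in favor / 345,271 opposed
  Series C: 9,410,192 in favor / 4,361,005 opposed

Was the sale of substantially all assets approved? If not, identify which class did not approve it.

Series A: 3/4 of 773308 = 579981; 579,981 required, 579,871 in favor — not approved.
Series B: 3/4 of 1813196 = 1359897; 1,359,897 required, 1,359,897 in favor — approved.
Series C: 3/5 of 15681393 = 9408835.80, rounded up to 9408836; 9,408,836 required, 9,410,192 in favor — approved.

Not approved — the Series A shares did not give the required vote.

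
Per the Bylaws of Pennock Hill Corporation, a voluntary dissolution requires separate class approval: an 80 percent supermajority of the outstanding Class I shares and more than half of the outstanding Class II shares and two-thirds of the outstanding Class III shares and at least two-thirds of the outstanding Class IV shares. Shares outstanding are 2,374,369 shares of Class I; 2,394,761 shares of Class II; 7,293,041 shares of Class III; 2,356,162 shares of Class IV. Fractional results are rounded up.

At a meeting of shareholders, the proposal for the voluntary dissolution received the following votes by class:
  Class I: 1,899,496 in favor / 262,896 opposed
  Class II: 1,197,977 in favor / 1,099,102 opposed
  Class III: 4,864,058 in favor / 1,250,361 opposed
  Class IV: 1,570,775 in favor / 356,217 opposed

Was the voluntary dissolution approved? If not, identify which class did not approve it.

Class I: 4/5 of 2374369 = 1899495.20, rounded up to 1899496; 1,899,496 required, 1,899,496 in favor — approved.
Class II: a majority of 2394761 is 1197381; 1,197,381 required, 1,197,977 in favor — approved.
Class III: 2/3 of 7293041 = 4862027.33, rounded up to 4862028; 4,862,028 required, 4,864,058 in favor — approved.
Class IV: 2/3 of 2356162 = 1570774.67, rounded up to 1570775; 1,570,775 required, 1,570,775 in favor — approved.

Approved — every class gave the required vote.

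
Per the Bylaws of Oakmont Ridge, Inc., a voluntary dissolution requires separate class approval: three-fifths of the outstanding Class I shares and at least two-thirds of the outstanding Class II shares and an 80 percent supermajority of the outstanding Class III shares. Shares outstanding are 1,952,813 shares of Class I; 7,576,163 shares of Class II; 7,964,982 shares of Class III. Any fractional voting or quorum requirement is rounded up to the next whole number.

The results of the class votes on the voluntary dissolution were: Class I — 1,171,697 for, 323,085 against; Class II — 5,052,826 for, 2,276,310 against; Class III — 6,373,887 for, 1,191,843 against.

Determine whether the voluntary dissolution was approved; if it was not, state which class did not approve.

Class I: 3/5 of 1952813 = 1171687.80, rounded up to 1171688; 1,171,688 required, 1,171,697 in favor — approved.
Class II: 2/3 of 7576163 = 5050775.33, rounded up to 5050776; 5,050,776 required, 5,052,826 in favor — approved.
Class III: 4/5 of 7964982 = 6371985.60, rounded up to 6371986; 6,371,986 required, 6,373,887 in favor — approved.

Approved — every class gave the required vote.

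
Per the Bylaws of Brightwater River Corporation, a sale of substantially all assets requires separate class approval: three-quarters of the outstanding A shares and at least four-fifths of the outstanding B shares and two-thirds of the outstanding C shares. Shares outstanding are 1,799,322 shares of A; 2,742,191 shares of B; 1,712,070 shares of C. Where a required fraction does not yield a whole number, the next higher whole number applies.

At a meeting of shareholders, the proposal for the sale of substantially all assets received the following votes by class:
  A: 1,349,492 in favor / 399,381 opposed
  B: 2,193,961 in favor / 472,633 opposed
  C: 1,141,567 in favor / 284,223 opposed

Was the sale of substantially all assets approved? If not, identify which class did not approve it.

Approved — every class gave the required vote.

A: 3/4 of 1799322 = 1349491.50, rounded up to 1349492; 1,349,492 required, 1,349,492 in favor — approved.
B: 4/5 of 2742191 = 2193752.80, rounded up to 2193753; 2,193,753 required, 2,193,961 in favor — approved.
C: 2/3 of 1712070 = 1141380; 1,141,380 required, 1,141,567 in favor — approved.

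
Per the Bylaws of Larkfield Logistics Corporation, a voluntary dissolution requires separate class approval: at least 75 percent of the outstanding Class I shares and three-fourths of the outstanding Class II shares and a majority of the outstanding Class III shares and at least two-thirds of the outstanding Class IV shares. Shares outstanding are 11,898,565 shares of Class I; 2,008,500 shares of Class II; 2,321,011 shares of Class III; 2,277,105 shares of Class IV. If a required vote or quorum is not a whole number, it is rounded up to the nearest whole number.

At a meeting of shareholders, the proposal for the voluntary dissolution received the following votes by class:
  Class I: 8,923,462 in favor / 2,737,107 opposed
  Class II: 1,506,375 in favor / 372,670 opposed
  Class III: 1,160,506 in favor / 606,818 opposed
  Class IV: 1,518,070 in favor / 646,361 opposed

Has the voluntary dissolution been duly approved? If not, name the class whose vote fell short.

Not approved — the Class I shares did not give the required vote.

Class I: 3/4 of 11898565 = 8923923.75, rounded up to 8923924; 8,923,924 required, 8,923,462 in favor — not approved.
Class II: 3/4 of 2008500 = 1506375; 1,506,375 required, 1,506,375 in favor — approved.
Class III: a majority of 2321011 is 1160506; 1,160,506 required, 1,160,506 in favor — approved.
Class IV: 2/3 of 2277105 = 1518070; 1,518,070 required, 1,518,070 in favor — approved.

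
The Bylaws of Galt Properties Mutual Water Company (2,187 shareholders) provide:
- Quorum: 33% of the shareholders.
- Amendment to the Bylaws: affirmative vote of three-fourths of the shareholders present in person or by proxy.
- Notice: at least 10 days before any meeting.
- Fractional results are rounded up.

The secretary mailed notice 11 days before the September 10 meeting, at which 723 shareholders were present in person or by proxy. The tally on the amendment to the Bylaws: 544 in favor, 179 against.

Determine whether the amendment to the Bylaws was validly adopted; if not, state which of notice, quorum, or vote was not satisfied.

Notice: 11 days given; 10 required. Satisfied.
Quorum: 33% of 2,187 = 721.71, rounded up to 722; 723 present. Satisfied.
Vote: requires three-fourths of those present (723); 3/4 of 723 = 542.25, rounded up to 543, so 543 needed; 544 in favor. Satisfied.

Valid — all requirements satisfied.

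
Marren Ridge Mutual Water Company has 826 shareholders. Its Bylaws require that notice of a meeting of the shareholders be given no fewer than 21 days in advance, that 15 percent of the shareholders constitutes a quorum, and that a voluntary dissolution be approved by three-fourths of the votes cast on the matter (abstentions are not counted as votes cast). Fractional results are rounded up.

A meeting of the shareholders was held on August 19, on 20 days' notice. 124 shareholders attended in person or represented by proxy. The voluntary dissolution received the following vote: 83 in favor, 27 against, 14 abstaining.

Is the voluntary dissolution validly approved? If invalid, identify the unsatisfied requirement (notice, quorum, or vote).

Invalid — notice requirement not satisfied.

Notice: 20 days given; 21 required. Not satisfied.
Quorum: 15% of 826 = 123.90, rounded up to 124; 124 present. Satisfied.
Vote: requires three-fourths of the votes cast (124 − 14 abstaining = 110); 3/4 of 110 = 82.50, rounded up to 83, so 83 needed; 83 in favor. Satisfied.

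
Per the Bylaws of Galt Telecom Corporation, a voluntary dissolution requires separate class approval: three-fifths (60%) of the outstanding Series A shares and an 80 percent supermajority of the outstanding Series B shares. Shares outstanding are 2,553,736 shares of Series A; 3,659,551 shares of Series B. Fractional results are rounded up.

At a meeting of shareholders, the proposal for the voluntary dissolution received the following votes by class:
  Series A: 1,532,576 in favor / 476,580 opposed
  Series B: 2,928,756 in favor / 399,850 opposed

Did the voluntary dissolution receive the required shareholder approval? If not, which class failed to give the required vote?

Series A: 3/5 of 2553736 = 1532241.60, rounded up to 1532242; 1,532,242 required, 1,532,576 in favor — approved.
Series B: 4/5 of 3659551 = 2927640.80, rounded up to 2927641; 2,927,641 required, 2,928,756 in favor — approved.

Approved — every class gave the required vote.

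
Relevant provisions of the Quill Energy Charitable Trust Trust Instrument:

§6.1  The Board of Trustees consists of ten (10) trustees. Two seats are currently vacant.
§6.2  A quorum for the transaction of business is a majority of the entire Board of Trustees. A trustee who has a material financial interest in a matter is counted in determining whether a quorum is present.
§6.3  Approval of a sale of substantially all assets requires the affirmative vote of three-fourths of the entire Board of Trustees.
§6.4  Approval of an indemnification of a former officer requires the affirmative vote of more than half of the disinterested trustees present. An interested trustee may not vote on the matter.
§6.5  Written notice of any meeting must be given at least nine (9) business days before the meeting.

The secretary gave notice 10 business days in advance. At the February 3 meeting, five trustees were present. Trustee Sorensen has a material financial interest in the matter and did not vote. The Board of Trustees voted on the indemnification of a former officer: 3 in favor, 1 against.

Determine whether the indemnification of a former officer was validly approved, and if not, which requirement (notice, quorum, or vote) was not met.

Notice: 10 business days given; 9 required (10 ≥ 9). Satisfied.
Quorum: 5 present (interested trustees count toward quorum); quorum is 6. Not satisfied.
Vote: the indemnification of a former officer requires a majority of the disinterested trustees present (5 − 1 = 4). A majority of 4 is 3, so 3 affirmative votes are needed; 3 voted in favor. Satisfied. (Moot — without a quorum no business can be validly transacted.)

Invalid — quorum requirement not satisfied.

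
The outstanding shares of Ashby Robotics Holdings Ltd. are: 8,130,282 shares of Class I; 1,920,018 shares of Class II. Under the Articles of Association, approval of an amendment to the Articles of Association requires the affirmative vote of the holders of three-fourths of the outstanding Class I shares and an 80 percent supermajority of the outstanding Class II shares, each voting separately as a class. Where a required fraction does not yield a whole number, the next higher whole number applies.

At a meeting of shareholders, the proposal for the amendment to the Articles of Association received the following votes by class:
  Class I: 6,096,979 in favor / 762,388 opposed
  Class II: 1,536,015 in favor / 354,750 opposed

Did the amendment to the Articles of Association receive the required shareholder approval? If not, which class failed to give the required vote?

Class I: 3/4 of 8130282 = 6097711.50, rounded up to 6097712; 6,097,712 required, 6,096,979 in favor — not approved.
Class II: 4/5 of 1920018 = 1536014.40, rounded up to 1536015; 1,536,015 required, 1,536,015 in favor — approved.

Not approved — the Class I shares did not give the required vote.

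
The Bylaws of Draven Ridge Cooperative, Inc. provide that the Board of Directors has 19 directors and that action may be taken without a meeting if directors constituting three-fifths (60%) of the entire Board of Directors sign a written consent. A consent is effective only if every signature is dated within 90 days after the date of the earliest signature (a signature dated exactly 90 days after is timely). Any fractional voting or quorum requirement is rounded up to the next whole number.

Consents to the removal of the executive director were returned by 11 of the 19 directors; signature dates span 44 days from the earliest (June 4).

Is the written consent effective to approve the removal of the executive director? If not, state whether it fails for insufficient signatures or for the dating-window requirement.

Signatures required: three-fifths (60%) of 19 — 3/5 of 19 = 11.40, rounded up to 12, so 12 needed; 11 signed. Insufficient.
Dating window: the latest signature is 44 days after the earliest; the limit is 90 days. Within the window.

Not effective — insufficient signatures.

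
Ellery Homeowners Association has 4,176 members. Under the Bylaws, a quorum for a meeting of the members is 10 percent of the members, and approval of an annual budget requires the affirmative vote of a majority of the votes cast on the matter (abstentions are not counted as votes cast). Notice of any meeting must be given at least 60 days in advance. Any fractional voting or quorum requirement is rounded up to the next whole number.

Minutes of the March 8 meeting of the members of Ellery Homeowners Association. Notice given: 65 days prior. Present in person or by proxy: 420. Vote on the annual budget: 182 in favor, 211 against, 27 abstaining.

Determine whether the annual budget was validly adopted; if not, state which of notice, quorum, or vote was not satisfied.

Invalid — vote requirement not satisfied.

Notice: 65 days given; 60 required. Satisfied.
Quorum: 10% of 4,176 = 417.60, rounded up to 418; 420 present. Satisfied.
Vote: requires a majority of the votes cast (420 − 27 abstaining = 393); a majority of 393 is 197, so 197 needed; 182 in favor. Not satisfied.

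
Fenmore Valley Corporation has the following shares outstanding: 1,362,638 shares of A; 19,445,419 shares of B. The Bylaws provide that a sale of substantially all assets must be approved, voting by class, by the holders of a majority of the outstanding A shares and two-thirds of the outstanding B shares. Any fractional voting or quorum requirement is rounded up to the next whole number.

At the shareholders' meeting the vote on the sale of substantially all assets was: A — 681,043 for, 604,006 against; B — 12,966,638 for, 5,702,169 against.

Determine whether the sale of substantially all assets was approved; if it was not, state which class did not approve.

Not approved — the A shares did not give the required vote.

A: a majority of 1362638 is 681320; 681,320 required, 681,043 in favor — not approved.
B: 2/3 of 19445419 = 12963612.67, rounded up to 12963613; 12,963,613 required, 12,966,638 in favor — approved.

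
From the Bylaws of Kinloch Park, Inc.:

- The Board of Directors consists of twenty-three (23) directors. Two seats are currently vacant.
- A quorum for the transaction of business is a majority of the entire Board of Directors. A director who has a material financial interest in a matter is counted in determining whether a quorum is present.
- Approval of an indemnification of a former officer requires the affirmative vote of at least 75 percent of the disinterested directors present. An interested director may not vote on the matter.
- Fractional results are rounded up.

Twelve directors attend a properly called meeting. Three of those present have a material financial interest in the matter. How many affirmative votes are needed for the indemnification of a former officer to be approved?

7

The indemnification of a former officer requires three-fourths of the disinterested directors present (12 − 3 = 9).
3/4 of 9 = 6.75, rounded up to 7.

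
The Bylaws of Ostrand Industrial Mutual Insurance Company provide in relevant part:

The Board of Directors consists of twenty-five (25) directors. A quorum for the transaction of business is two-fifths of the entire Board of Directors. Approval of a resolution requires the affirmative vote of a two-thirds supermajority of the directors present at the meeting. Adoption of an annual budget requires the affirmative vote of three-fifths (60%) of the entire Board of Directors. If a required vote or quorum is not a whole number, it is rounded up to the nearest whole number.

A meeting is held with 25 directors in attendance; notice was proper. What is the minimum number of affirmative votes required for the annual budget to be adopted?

The annual budget requires three-fifths of the entire Board of Directors (25).
3/5 of 25 = 15.

15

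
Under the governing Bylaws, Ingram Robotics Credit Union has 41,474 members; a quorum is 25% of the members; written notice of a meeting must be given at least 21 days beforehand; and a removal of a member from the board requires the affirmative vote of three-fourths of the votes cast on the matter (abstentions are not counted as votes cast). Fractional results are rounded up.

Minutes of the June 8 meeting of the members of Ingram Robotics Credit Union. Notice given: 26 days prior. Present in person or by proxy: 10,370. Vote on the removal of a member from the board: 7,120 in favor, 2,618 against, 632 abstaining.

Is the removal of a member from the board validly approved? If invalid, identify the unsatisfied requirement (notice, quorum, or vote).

Invalid — vote requirement not satisfied.

Notice: 26 days given; 21 required. Satisfied.
Quorum: 25% of 41,474 = 10,368.50, rounded up to 10,369; 10,370 present. Satisfied.
Vote: requires three-fourths of the votes cast (10,370 − 632 abstaining = 9,738); 3/4 of 9738 = 7303.50, rounded up to 7304, so 7,304 needed; 7,120 in favor. Not satisfied.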